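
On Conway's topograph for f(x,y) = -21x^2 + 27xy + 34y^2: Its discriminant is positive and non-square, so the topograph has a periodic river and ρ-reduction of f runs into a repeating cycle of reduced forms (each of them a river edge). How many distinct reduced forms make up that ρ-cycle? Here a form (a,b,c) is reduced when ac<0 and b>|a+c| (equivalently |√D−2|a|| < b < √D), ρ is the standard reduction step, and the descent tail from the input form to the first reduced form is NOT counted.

D = 3585, ⌊√D⌋ = 59
river: ρ → (34,41,-14)
river: ρ → (-14,43,31)
river: ρ → (31,19,-26)
river: ρ → (-26,33,24)
river: ρ → (24,15,-35)
river: ρ → (-35,55,4)
river: ρ → (4,57,-21)
river: ρ → (-21,27,34)
ρ-cycle length = 8 (tail of 0 descent steps not counted)

8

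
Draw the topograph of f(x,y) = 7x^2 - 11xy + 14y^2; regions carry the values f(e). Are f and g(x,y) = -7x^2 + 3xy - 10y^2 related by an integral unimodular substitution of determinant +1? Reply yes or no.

D₁ = -271, D₂ = -271
f: translate: b→3 (≡-11 mod 14), so (7,-11,14)→(7,3,10)
f: reduced (well bottom): (7,3,10) with a≤c, −a<b≤a
g is negative-definite; reduce −g:
−g: reduced (well bottom): (7,-3,10) with a≤c, −a<b≤a
flip sign back: reduced form of g is (-7,3,-10)
reduced forms (7, 3, 10) vs (-7, 3, -10) ⇒ inequivalent

no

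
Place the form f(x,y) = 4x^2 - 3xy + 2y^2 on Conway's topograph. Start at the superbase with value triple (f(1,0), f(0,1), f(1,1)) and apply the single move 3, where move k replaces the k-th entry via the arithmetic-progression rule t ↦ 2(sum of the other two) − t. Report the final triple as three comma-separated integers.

start (4,2,3) = (f(1,0),f(0,1),f(1,1))
replace slot 3: 2·(4+2) − 3 = 9 → (4,2,9)

4,2,9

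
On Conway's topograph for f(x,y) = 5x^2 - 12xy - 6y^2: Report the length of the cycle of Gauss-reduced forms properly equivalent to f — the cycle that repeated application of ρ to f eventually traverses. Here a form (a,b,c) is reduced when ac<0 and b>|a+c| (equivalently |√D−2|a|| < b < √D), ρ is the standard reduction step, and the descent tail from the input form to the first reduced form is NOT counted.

D = 264, ⌊√D⌋ = 16
descent: ρ → (-6,12,5)  [lands on river]
river: ρ → (5,8,-10)
river: ρ → (-10,12,3)
river: ρ → (3,12,-10)
river: ρ → (-10,8,5)
river: ρ → (5,12,-6)
ρ-cycle length = 6 (tail of 1 descent step not counted)

6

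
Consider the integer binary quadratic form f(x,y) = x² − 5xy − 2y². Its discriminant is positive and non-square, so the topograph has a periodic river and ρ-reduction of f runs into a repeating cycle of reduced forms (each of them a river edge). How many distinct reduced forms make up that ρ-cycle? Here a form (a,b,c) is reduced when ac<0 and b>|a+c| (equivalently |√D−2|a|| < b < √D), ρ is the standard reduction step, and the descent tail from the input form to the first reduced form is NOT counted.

D = 33, ⌊√D⌋ = 5
descent: ρ → (-2,5,1)  [lands on river]
river: ρ → (1,5,-2)
river: ρ → (-2,3,3)
river: ρ → (3,3,-2)
ρ-cycle length = 4 (tail of 1 descent step not counted)

4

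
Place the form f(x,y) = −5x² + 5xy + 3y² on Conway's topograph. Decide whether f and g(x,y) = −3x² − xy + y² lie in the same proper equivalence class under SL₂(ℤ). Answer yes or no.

D₁ = 85, D₂ = 13
discriminants differ ⇒ not SL₂(ℤ)-equivalent

no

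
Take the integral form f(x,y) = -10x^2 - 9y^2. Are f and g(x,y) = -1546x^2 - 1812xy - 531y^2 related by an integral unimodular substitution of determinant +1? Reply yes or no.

D₁ = -360, D₂ = -360
f is negative-definite; reduce −f:
−f: flip: (10,0,9)→(9,0,10)
−f: reduced (well bottom): (9,0,10) with a≤c, −a<b≤a
flip sign back: reduced form of f is (-9,0,-10)
g is negative-definite; reduce −g:
−g: translate: b→-1280 (≡1812 mod 3092), so (1546,1812,531)→(1546,-1280,265)
−g: flip: (1546,-1280,265)→(265,1280,1546)
−g: translate: b→220 (≡1280 mod 530), so (265,1280,1546)→(265,220,46)
−g: flip: (265,220,46)→(46,-220,265)
−g: translate: b→-36 (≡-220 mod 92), so (46,-220,265)→(46,-36,9)
−g: flip: (46,-36,9)→(9,36,46)
−g: translate: b→0 (≡36 mod 18), so (9,36,46)→(9,0,10)
−g: reduced (well bottom): (9,0,10) with a≤c, −a<b≤a
flip sign back: reduced form of g is (-9,0,-10)
reduced forms (-9, 0, -10) vs (-9, 0, -10) ⇒ equivalent

yes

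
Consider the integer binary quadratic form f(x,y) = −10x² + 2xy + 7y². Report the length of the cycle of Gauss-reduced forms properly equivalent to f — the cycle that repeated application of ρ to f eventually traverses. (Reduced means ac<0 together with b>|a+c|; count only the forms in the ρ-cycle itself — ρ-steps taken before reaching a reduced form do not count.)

D = 284, ⌊√D⌋ = 16
descent: ρ → (7,12,-5)  [lands on river]
river: ρ → (-5,8,11)
river: ρ → (11,14,-2)
river: ρ → (-2,14,11)
river: ρ → (11,8,-5)
river: ρ → (-5,12,7)
river: ρ → (7,16,-1)
river: ρ → (-1,16,7)
ρ-cycle length = 8 (tail of 1 descent step not counted)

8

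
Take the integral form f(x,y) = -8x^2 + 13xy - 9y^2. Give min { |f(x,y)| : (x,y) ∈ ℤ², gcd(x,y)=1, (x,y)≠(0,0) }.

translate: b→3 (≡-13 mod 16), so (8,-13,9)→(8,3,4)
flip: (8,3,4)→(4,-3,8)
reduced (well bottom): (4,-3,8) with a≤c, −a<b≤a
well minimum |f| = |-4| = 4 (negative-definite)

4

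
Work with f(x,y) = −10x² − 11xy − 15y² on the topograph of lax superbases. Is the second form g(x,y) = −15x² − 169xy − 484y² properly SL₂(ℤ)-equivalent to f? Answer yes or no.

D₁ = -479, D₂ = -479
f is negative-definite; reduce −f:
−f: translate: b→-9 (≡11 mod 20), so (10,11,15)→(10,-9,14)
−f: reduced (well bottom): (10,-9,14) with a≤c, −a<b≤a
flip sign back: reduced form of f is (-10,9,-14)
g is negative-definite; reduce −g:
−g: translate: b→-11 (≡169 mod 30), so (15,169,484)→(15,-11,10)
−g: flip: (15,-11,10)→(10,11,15)
−g: translate: b→-9 (≡11 mod 20), so (10,11,15)→(10,-9,14)
−g: reduced (well bottom): (10,-9,14) with a≤c, −a<b≤a
flip sign back: reduced form of g is (-10,9,-14)
reduced forms (-10, 9, -14) vs (-10, 9, -14) ⇒ equivalent

yes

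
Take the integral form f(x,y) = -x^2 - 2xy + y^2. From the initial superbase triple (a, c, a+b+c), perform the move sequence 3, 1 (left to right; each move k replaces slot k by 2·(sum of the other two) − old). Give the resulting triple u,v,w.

start (-1,1,-2) = (f(1,0),f(0,1),f(1,1))
replace slot 3: 2·((-1)+1) − (-2) = 2 → (-1,1,2)
replace slot 1: 2·(1+2) − (-1) = 7 → (7,1,2)

7,1,2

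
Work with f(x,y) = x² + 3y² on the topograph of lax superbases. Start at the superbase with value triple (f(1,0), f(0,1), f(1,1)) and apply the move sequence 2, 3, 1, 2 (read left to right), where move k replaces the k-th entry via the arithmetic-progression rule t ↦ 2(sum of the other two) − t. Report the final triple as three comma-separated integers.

start (1,3,4) = (f(1,0),f(0,1),f(1,1))
replace slot 2: 2·(1+4) − 3 = 7 → (1,7,4)
replace slot 3: 2·(1+7) − 4 = 12 → (1,7,12)
replace slot 1: 2·(7+12) − 1 = 37 → (37,7,12)
replace slot 2: 2·(37+12) − 7 = 91 → (37,91,12)

37,91,12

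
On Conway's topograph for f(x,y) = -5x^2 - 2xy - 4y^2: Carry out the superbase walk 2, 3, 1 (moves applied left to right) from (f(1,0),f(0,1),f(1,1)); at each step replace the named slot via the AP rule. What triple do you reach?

start (-5,-4,-11) = (f(1,0),f(0,1),f(1,1))
replace slot 2: 2·((-5)+(-11)) − (-4) = -28 → (-5,-28,-11)
replace slot 3: 2·((-5)+(-28)) − (-11) = -55 → (-5,-28,-55)
replace slot 1: 2·((-28)+(-55)) − (-5) = -161 → (-161,-28,-55)

-161,-28,-55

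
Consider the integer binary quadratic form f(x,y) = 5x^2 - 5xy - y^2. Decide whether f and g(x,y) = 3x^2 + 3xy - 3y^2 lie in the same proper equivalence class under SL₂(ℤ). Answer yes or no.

D₁ = 45, D₂ = 45
river cycle of f (length 2): (-1, 5, 5), (5, 5, -1)
river cycle of g (length 2): (-3, 3, 3), (3, 3, -3)
cycles differ ⇒ inequivalent

no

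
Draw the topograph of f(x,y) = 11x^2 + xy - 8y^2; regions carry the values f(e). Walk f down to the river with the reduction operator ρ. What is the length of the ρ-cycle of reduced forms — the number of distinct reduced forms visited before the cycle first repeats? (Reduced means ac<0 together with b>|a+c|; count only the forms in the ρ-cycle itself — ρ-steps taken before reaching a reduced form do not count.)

D = 353, ⌊√D⌋ = 18
descent: ρ → (-8,15,4)  [lands on river]
river: ρ → (4,17,-4)
river: ρ → (-4,15,8)
river: ρ → (8,17,-2)
river: ρ → (-2,15,16)
river: ρ → (16,17,-1)
river: ρ → (-1,17,16)
river: ρ → (16,15,-2)
river: ρ → (-2,17,8)
river: ρ → (8,15,-4)
river: ρ → (-4,17,4)
river: ρ → (4,15,-8)
river: ρ → (-8,17,2)
river: ρ → (2,15,-16)
river: ρ → (-16,17,1)
river: ρ → (1,17,-16)
river: ρ → (-16,15,2)
river: ρ → (2,17,-8)
ρ-cycle length = 18 (tail of 1 descent step not counted)

18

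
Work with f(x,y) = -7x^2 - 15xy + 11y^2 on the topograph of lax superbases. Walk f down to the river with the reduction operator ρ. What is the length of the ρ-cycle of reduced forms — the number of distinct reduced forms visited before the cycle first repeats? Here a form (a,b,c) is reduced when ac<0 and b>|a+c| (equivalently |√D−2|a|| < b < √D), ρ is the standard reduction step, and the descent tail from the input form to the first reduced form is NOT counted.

D = 533, ⌊√D⌋ = 23
descent: ρ → (11,15,-7)  [lands on river]
river: ρ → (-7,13,13)
river: ρ → (13,13,-7)
river: ρ → (-7,15,11)
river: ρ → (11,7,-11)
river: ρ → (-11,15,7)
river: ρ → (7,13,-13)
river: ρ → (-13,13,7)
river: ρ → (7,15,-11)
river: ρ → (-11,7,11)
ρ-cycle length = 10 (tail of 1 descent step not counted)

10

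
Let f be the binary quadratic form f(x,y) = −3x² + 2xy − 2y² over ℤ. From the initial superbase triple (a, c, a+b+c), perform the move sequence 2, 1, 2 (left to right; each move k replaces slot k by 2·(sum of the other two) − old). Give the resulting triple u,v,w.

start (-3,-2,-3) = (f(1,0),f(0,1),f(1,1))
replace slot 2: 2·((-3)+(-3)) − (-2) = -10 → (-3,-10,-3)
replace slot 1: 2·((-10)+(-3)) − (-3) = -23 → (-23,-10,-3)
replace slot 2: 2·((-23)+(-3)) − (-10) = -42 → (-23,-42,-3)

-23,-42,-3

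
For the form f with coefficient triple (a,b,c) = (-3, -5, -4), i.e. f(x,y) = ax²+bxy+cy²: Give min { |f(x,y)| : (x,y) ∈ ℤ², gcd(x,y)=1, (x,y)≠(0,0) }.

translate: b→-1 (≡5 mod 6), so (3,5,4)→(3,-1,2)
flip: (3,-1,2)→(2,1,3)
reduced (well bottom): (2,1,3) with a≤c, −a<b≤a
well minimum |f| = |-2| = 2 (negative-definite)

2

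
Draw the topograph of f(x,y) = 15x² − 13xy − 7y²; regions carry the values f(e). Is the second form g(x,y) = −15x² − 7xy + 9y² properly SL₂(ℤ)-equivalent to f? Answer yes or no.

D₁ = 589, D₂ = 589
river cycle of f (length 16): (-7, 13, 15), (15, 17, -5), (-5, 23, 3), (3, 19, -19), (-19, 19, 3), (3, 23, -5), (-5, 17, 15), (15, 13, -7), (-7, 15, 13), (13, 11, -9), … (6 more)
river cycle of g (length 16): (9, 7, -15), (-15, 23, 1), (1, 23, -15), (-15, 7, 9), (9, 11, -13), (-13, 15, 7), (7, 13, -15), (-15, 17, 5), (5, 23, -3), (-3, 19, 19), … (6 more)
cycles differ ⇒ inequivalent

no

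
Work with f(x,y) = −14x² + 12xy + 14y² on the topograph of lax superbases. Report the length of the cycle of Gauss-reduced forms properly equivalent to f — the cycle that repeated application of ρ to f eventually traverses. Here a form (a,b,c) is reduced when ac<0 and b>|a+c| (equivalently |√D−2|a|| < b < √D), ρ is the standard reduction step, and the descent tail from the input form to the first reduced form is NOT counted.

D = 928, ⌊√D⌋ = 30
river: ρ → (14,16,-12)
river: ρ → (-12,8,18)
river: ρ → (18,28,-2)
river: ρ → (-2,28,18)
river: ρ → (18,8,-12)
river: ρ → (-12,16,14)
river: ρ → (14,12,-14)
river: ρ → (-14,16,12)
river: ρ → (12,8,-18)
river: ρ → (-18,28,2)
river: ρ → (2,28,-18)
river: ρ → (-18,8,12)
river: ρ → (12,16,-14)
river: ρ → (-14,12,14)
ρ-cycle length = 14 (tail of 0 descent steps not counted)

14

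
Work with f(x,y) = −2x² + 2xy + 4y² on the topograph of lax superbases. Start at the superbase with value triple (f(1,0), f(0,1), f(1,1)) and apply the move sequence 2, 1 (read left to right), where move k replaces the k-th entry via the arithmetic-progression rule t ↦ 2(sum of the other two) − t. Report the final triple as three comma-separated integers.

start (-2,4,4) = (f(1,0),f(0,1),f(1,1))
replace slot 2: 2·((-2)+4) − 4 = 0 → (-2,0,4)
replace slot 1: 2·(0+4) − (-2) = 10 → (10,0,4)

10,0,4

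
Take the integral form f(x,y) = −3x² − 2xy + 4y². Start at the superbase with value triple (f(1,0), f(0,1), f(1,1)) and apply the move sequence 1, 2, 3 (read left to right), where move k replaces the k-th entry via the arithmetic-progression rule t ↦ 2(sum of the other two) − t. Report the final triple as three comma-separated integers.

start (-3,4,-1) = (f(1,0),f(0,1),f(1,1))
replace slot 1: 2·(4+(-1)) − (-3) = 9 → (9,4,-1)
replace slot 2: 2·(9+(-1)) − 4 = 12 → (9,12,-1)
replace slot 3: 2·(9+12) − (-1) = 43 → (9,12,43)

9,12,43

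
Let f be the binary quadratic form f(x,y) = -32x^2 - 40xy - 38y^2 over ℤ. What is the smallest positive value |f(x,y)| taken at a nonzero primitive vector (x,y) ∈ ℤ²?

translate: b→-24 (≡40 mod 64), so (32,40,38)→(32,-24,30)
flip: (32,-24,30)→(30,24,32)
reduced (well bottom): (30,24,32) with a≤c, −a<b≤a
well minimum |f| = |-30| = 30 (negative-definite)

30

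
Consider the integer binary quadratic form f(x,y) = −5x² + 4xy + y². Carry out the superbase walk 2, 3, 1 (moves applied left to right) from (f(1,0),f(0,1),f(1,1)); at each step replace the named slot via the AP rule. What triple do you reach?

start (-5,1,0) = (f(1,0),f(0,1),f(1,1))
replace slot 2: 2·((-5)+0) − 1 = -11 → (-5,-11,0)
replace slot 3: 2·((-5)+(-11)) − 0 = -32 → (-5,-11,-32)
replace slot 1: 2·((-11)+(-32)) − (-5) = -81 → (-81,-11,-32)

-81,-11,-32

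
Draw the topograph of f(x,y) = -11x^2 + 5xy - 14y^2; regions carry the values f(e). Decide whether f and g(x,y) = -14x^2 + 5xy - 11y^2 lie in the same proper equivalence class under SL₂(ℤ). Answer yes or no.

D₁ = -591, D₂ = -591
f is negative-definite; reduce −f:
−f: reduced (well bottom): (11,-5,14) with a≤c, −a<b≤a
flip sign back: reduced form of f is (-11,5,-14)
g is negative-definite; reduce −g:
−g: flip: (14,-5,11)→(11,5,14)
−g: reduced (well bottom): (11,5,14) with a≤c, −a<b≤a
flip sign back: reduced form of g is (-11,-5,-14)
reduced forms (-11, 5, -14) vs (-11, -5, -14) ⇒ inequivalent

no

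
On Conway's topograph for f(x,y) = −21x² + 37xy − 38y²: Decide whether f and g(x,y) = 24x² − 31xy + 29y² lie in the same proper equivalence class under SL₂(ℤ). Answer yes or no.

D₁ = -1823, D₂ = -1823
f is negative-definite; reduce −f:
−f: translate: b→5 (≡-37 mod 42), so (21,-37,38)→(21,5,22)
−f: reduced (well bottom): (21,5,22) with a≤c, −a<b≤a
flip sign back: reduced form of f is (-21,-5,-22)
g: translate: b→17 (≡-31 mod 48), so (24,-31,29)→(24,17,22)
g: flip: (24,17,22)→(22,-17,24)
g: reduced (well bottom): (22,-17,24) with a≤c, −a<b≤a
reduced forms (-21, -5, -22) vs (22, -17, 24) ⇒ inequivalent

no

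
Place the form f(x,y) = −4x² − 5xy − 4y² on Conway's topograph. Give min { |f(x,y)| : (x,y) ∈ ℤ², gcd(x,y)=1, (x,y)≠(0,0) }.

translate: b→-3 (≡5 mod 8), so (4,5,4)→(4,-3,3)
flip: (4,-3,3)→(3,3,4)
reduced (well bottom): (3,3,4) with a≤c, −a<b≤a
well minimum |f| = |-3| = 3 (negative-definite)

3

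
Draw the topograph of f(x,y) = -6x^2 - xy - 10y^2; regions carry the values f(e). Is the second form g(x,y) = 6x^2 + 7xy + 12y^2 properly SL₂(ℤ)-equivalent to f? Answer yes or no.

D₁ = -239, D₂ = -239
f is negative-definite; reduce −f:
−f: reduced (well bottom): (6,1,10) with a≤c, −a<b≤a
flip sign back: reduced form of f is (-6,-1,-10)
g: translate: b→-5 (≡7 mod 12), so (6,7,12)→(6,-5,11)
g: reduced (well bottom): (6,-5,11) with a≤c, −a<b≤a
reduced forms (-6, -1, -10) vs (6, -5, 11) ⇒ inequivalent

no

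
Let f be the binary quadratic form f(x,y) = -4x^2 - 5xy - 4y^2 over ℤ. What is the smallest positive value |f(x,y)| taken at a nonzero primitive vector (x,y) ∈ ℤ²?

translate: b→-3 (≡5 mod 8), so (4,5,4)→(4,-3,3)
flip: (4,-3,3)→(3,3,4)
reduced (well bottom): (3,3,4) with a≤c, −a<b≤a
well minimum |f| = |-3| = 3 (negative-definite)

3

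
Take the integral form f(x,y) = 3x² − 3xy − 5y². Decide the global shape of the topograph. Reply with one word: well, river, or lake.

D = b²−4ac = (-3)² − 4·3·(-5) = 69
D > 0 non-square ⇒ indefinite ⇒ periodic river

river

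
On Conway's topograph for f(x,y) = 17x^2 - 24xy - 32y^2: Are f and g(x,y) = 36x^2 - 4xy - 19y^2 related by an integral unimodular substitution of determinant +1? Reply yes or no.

D₁ = 2752, D₂ = 2752
river cycle of f (length 12): (-32, 24, 17), (17, 44, -12), (-12, 52, 1), (1, 52, -12), (-12, 44, 17), (17, 24, -32), (-32, 40, 9), (9, 50, -7), (-7, 48, 16), (16, 48, -7), … (2 more)
river cycle of g (length 16): (-19, 42, 13), (13, 36, -28), (-28, 20, 21), (21, 22, -27), (-27, 32, 16), (16, 32, -27), (-27, 22, 21), (21, 20, -28), (-28, 36, 13), (13, 42, -19), … (6 more)
cycles differ ⇒ inequivalent

no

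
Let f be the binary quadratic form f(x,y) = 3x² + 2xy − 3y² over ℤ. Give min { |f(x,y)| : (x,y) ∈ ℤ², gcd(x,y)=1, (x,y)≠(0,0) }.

river: ρ → (-3,4,2)
river: ρ → (2,4,-3)
river: ρ → (-3,2,3)
river: ρ → (3,4,-2)
river: ρ → (-2,4,3)
river: ρ → (3,2,-3)
closes: descent 0, river 6
min |a| on river = 2

2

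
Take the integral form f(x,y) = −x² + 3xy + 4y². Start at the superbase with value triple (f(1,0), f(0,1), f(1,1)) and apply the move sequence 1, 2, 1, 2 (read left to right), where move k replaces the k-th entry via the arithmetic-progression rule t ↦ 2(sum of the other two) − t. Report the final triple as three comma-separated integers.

start (-1,4,6) = (f(1,0),f(0,1),f(1,1))
replace slot 1: 2·(4+6) − (-1) = 21 → (21,4,6)
replace slot 2: 2·(21+6) − 4 = 50 → (21,50,6)
replace slot 1: 2·(50+6) − 21 = 91 → (91,50,6)
replace slot 2: 2·(91+6) − 50 = 144 → (91,144,6)

91,144,6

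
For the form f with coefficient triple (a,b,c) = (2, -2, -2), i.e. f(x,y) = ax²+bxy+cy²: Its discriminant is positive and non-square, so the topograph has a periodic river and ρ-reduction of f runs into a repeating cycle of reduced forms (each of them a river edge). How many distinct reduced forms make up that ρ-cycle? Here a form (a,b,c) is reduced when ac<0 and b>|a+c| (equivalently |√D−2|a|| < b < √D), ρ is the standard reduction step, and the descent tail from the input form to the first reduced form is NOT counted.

D = 20, ⌊√D⌋ = 4
descent: ρ → (-2,2,2)  [lands on river]
river: ρ → (2,2,-2)
ρ-cycle length = 2 (tail of 1 descent step not counted)

2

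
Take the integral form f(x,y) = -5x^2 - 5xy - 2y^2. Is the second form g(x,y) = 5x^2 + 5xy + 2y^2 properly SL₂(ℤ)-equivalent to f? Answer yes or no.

D₁ = -15, D₂ = -15
f is negative-definite; reduce −f:
−f: flip: (5,5,2)→(2,-5,5)
−f: translate: b→-1 (≡-5 mod 4), so (2,-5,5)→(2,-1,2)
−f: flip: (2,-1,2)→(2,1,2)
−f: reduced (well bottom): (2,1,2) with a≤c, −a<b≤a
flip sign back: reduced form of f is (-2,-1,-2)
g: flip: (5,5,2)→(2,-5,5)
g: translate: b→-1 (≡-5 mod 4), so (2,-5,5)→(2,-1,2)
g: flip: (2,-1,2)→(2,1,2)
g: reduced (well bottom): (2,1,2) with a≤c, −a<b≤a
reduced forms (-2, -1, -2) vs (2, 1, 2) ⇒ inequivalent

no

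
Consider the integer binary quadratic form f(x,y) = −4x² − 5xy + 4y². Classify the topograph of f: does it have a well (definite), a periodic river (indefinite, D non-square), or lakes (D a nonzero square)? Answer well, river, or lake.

D = b²−4ac = (-5)² − 4·(-4)·4 = 89
D > 0 non-square ⇒ indefinite ⇒ periodic river

river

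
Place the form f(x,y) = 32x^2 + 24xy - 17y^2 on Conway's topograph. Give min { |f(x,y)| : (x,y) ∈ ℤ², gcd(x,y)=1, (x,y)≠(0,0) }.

river: ρ → (-17,44,12)
river: ρ → (12,52,-1)
river: ρ → (-1,52,12)
river: ρ → (12,44,-17)
river: ρ → (-17,24,32)
river: ρ → (32,40,-9)
river: ρ → (-9,50,7)
river: ρ → (7,48,-16)
river: ρ → (-16,48,7)
river: ρ → (7,50,-9)
river: ρ → (-9,40,32)
river: ρ → (32,24,-17)
closes: descent 0, river 12
min |a| on river = 1

1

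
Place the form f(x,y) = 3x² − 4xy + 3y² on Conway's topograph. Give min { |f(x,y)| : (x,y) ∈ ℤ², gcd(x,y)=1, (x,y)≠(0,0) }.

translate: b→2 (≡-4 mod 6), so (3,-4,3)→(3,2,2)
flip: (3,2,2)→(2,-2,3)
translate: b→2 (≡-2 mod 4), so (2,-2,3)→(2,2,3)
reduced (well bottom): (2,2,3) with a≤c, −a<b≤a
well minimum = a = 2

2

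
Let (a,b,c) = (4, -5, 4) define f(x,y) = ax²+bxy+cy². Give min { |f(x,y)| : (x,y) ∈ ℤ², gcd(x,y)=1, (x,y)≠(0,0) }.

translate: b→3 (≡-5 mod 8), so (4,-5,4)→(4,3,3)
flip: (4,3,3)→(3,-3,4)
translate: b→3 (≡-3 mod 6), so (3,-3,4)→(3,3,4)
reduced (well bottom): (3,3,4) with a≤c, −a<b≤a
well minimum = a = 3

3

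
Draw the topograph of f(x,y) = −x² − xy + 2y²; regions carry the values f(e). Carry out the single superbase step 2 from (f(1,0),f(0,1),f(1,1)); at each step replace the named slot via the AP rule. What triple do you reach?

start (-1,2,0) = (f(1,0),f(0,1),f(1,1))
replace slot 2: 2·((-1)+0) − 2 = -4 → (-1,-4,0)

-1,-4,0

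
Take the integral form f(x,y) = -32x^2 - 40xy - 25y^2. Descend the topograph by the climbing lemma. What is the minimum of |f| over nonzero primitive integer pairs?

translate: b→-24 (≡40 mod 64), so (32,40,25)→(32,-24,17)
flip: (32,-24,17)→(17,24,32)
translate: b→-10 (≡24 mod 34), so (17,24,32)→(17,-10,25)
reduced (well bottom): (17,-10,25) with a≤c, −a<b≤a
well minimum |f| = |-17| = 17 (negative-definite)

17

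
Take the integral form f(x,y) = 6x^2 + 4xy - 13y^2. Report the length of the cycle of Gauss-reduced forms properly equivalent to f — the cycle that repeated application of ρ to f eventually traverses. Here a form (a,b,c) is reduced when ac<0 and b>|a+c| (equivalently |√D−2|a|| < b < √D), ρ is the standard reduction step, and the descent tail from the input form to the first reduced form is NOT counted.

D = 328, ⌊√D⌋ = 18
descent: ρ → (-13,-4,6)
descent: ρ → (6,16,-3)  [lands on river]
river: ρ → (-3,14,11)
river: ρ → (11,8,-6)
river: ρ → (-6,16,3)
river: ρ → (3,14,-11)
river: ρ → (-11,8,6)
ρ-cycle length = 6 (tail of 2 descent steps not counted)

6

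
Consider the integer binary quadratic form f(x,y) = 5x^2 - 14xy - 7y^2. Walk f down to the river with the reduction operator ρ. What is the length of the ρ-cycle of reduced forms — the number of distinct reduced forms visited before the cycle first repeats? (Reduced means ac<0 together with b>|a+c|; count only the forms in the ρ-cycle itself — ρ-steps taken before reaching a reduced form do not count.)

D = 336, ⌊√D⌋ = 18
descent: ρ → (-7,14,5)  [lands on river]
river: ρ → (5,16,-4)
river: ρ → (-4,16,5)
river: ρ → (5,14,-7)
ρ-cycle length = 4 (tail of 1 descent step not counted)

4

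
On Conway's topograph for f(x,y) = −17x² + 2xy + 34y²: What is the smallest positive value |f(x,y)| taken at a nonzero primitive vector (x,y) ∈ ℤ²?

descent: ρ → (34,-2,-17)
descent: ρ → (-17,36,15)  [lands on river]
river: ρ → (15,24,-29)
river: ρ → (-29,34,10)
river: ρ → (10,46,-5)
river: ρ → (-5,44,19)
river: ρ → (19,32,-17)
closes: descent 2, river 6
min |a| on river = 5

5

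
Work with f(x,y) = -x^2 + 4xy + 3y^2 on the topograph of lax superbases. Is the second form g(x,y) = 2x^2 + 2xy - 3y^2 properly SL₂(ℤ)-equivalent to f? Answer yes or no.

D₁ = 28, D₂ = 28
river cycle of f (length 4): (3, 2, -2), (-2, 2, 3), (3, 4, -1), (-1, 4, 3)
river cycle of g (length 4): (-3, 4, 1), (1, 4, -3), (-3, 2, 2), (2, 2, -3)
cycles differ ⇒ inequivalent

no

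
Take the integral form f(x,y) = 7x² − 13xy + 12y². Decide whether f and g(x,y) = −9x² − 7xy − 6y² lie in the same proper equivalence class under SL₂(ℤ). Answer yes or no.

D₁ = -167, D₂ = -167
f: translate: b→1 (≡-13 mod 14), so (7,-13,12)→(7,1,6)
f: flip: (7,1,6)→(6,-1,7)
f: reduced (well bottom): (6,-1,7) with a≤c, −a<b≤a
g is negative-definite; reduce −g:
−g: flip: (9,7,6)→(6,-7,9)
−g: translate: b→5 (≡-7 mod 12), so (6,-7,9)→(6,5,8)
−g: reduced (well bottom): (6,5,8) with a≤c, −a<b≤a
flip sign back: reduced form of g is (-6,-5,-8)
reduced forms (6, -1, 7) vs (-6, -5, -8) ⇒ inequivalent

no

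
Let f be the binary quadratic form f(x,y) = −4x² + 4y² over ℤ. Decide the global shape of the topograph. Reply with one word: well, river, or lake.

D = b²−4ac = 0² − 4·(-4)·4 = 64
D = 8² is a perfect square ⇒ form factors over ℤ ⇒ lakes

lake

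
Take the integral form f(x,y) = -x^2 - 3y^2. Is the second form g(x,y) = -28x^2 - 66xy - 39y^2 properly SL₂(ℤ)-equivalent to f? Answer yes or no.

D₁ = -12, D₂ = -12
f is negative-definite; reduce −f:
−f: reduced (well bottom): (1,0,3) with a≤c, −a<b≤a
flip sign back: reduced form of f is (-1,0,-3)
g is negative-definite; reduce −g:
−g: translate: b→10 (≡66 mod 56), so (28,66,39)→(28,10,1)
−g: flip: (28,10,1)→(1,-10,28)
−g: translate: b→0 (≡-10 mod 2), so (1,-10,28)→(1,0,3)
−g: reduced (well bottom): (1,0,3) with a≤c, −a<b≤a
flip sign back: reduced form of g is (-1,0,-3)
reduced forms (-1, 0, -3) vs (-1, 0, -3) ⇒ equivalent

yes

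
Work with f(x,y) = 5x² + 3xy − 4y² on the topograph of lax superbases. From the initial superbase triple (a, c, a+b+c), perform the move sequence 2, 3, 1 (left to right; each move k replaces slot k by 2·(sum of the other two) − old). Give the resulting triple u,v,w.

start (5,-4,4) = (f(1,0),f(0,1),f(1,1))
replace slot 2: 2·(5+4) − (-4) = 22 → (5,22,4)
replace slot 3: 2·(5+22) − 4 = 50 → (5,22,50)
replace slot 1: 2·(22+50) − 5 = 139 → (139,22,50)

139,22,50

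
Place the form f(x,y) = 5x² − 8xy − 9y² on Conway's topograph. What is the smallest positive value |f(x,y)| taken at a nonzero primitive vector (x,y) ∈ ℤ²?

descent: ρ → (-9,8,5)  [lands on river]
river: ρ → (5,12,-5)
river: ρ → (-5,8,9)
river: ρ → (9,10,-4)
river: ρ → (-4,14,3)
river: ρ → (3,10,-12)
river: ρ → (-12,14,1)
river: ρ → (1,14,-12)
river: ρ → (-12,10,3)
river: ρ → (3,14,-4)
river: ρ → (-4,10,9)
river: ρ → (9,8,-5)
river: ρ → (-5,12,5)
river: ρ → (5,8,-9)
river: ρ → (-9,10,4)
river: ρ → (4,14,-3)
river: ρ → (-3,10,12)
river: ρ → (12,14,-1)
river: ρ → (-1,14,12)
river: ρ → (12,10,-3)
river: ρ → (-3,14,4)
river: ρ → (4,10,-9)
closes: descent 1, river 22
min |a| on river = 1

1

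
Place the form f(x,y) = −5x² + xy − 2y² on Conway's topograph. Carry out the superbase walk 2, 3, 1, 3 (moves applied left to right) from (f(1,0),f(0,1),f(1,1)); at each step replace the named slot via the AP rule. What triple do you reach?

start (-5,-2,-6) = (f(1,0),f(0,1),f(1,1))
replace slot 2: 2·((-5)+(-6)) − (-2) = -20 → (-5,-20,-6)
replace slot 3: 2·((-5)+(-20)) − (-6) = -44 → (-5,-20,-44)
replace slot 1: 2·((-20)+(-44)) − (-5) = -123 → (-123,-20,-44)
replace slot 3: 2·((-123)+(-20)) − (-44) = -242 → (-123,-20,-242)

-123,-20,-242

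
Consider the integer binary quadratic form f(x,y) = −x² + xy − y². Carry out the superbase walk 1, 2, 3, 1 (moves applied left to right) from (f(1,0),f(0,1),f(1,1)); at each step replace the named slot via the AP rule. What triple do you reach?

start (-1,-1,-1) = (f(1,0),f(0,1),f(1,1))
replace slot 1: 2·((-1)+(-1)) − (-1) = -3 → (-3,-1,-1)
replace slot 2: 2·((-3)+(-1)) − (-1) = -7 → (-3,-7,-1)
replace slot 3: 2·((-3)+(-7)) − (-1) = -19 → (-3,-7,-19)
replace slot 1: 2·((-7)+(-19)) − (-3) = -49 → (-49,-7,-19)

-49,-7,-19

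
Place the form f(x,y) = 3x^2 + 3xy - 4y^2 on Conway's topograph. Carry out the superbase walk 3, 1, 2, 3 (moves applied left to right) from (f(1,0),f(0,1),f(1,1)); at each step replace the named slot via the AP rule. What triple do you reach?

start (3,-4,2) = (f(1,0),f(0,1),f(1,1))
replace slot 3: 2·(3+(-4)) − 2 = -4 → (3,-4,-4)
replace slot 1: 2·((-4)+(-4)) − 3 = -19 → (-19,-4,-4)
replace slot 2: 2·((-19)+(-4)) − (-4) = -42 → (-19,-42,-4)
replace slot 3: 2·((-19)+(-42)) − (-4) = -118 → (-19,-42,-118)

-19,-42,-118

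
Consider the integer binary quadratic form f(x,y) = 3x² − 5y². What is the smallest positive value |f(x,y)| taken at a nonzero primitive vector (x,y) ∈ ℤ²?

descent: ρ → (-5,0,3)
descent: ρ → (3,6,-2)  [lands on river]
river: ρ → (-2,6,3)
closes: descent 2, river 2
min |a| on river = 2

2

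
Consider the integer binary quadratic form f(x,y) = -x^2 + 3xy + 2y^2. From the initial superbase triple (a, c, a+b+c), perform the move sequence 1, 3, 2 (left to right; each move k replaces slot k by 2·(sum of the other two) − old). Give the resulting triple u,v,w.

start (-1,2,4) = (f(1,0),f(0,1),f(1,1))
replace slot 1: 2·(2+4) − (-1) = 13 → (13,2,4)
replace slot 3: 2·(13+2) − 4 = 26 → (13,2,26)
replace slot 2: 2·(13+26) − 2 = 76 → (13,76,26)

13,76,26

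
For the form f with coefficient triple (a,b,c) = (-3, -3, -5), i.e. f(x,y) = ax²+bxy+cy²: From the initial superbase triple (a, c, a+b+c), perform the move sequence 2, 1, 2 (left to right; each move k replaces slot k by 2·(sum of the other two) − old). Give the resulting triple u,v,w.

start (-3,-5,-11) = (f(1,0),f(0,1),f(1,1))
replace slot 2: 2·((-3)+(-11)) − (-5) = -23 → (-3,-23,-11)
replace slot 1: 2·((-23)+(-11)) − (-3) = -65 → (-65,-23,-11)
replace slot 2: 2·((-65)+(-11)) − (-23) = -129 → (-65,-129,-11)

-65,-129,-11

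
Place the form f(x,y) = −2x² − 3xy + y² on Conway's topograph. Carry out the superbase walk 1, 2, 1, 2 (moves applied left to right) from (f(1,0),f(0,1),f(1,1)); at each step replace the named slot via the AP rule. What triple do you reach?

start (-2,1,-4) = (f(1,0),f(0,1),f(1,1))
replace slot 1: 2·(1+(-4)) − (-2) = -4 → (-4,1,-4)
replace slot 2: 2·((-4)+(-4)) − 1 = -17 → (-4,-17,-4)
replace slot 1: 2·((-17)+(-4)) − (-4) = -38 → (-38,-17,-4)
replace slot 2: 2·((-38)+(-4)) − (-17) = -67 → (-38,-67,-4)

-38,-67,-4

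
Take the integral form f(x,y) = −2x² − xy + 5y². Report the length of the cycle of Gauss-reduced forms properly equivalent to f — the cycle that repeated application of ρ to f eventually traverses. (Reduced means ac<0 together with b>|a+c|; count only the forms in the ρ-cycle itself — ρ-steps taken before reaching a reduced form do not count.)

D = 41, ⌊√D⌋ = 6
descent: ρ → (5,1,-2)
descent: ρ → (-2,3,4)  [lands on river]
river: ρ → (4,5,-1)
river: ρ → (-1,5,4)
river: ρ → (4,3,-2)
river: ρ → (-2,5,2)
river: ρ → (2,3,-4)
river: ρ → (-4,5,1)
river: ρ → (1,5,-4)
river: ρ → (-4,3,2)
river: ρ → (2,5,-2)
ρ-cycle length = 10 (tail of 2 descent steps not counted)

10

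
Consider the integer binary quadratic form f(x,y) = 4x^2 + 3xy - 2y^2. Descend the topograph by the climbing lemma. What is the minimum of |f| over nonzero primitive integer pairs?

river: ρ → (-2,5,2)
river: ρ → (2,3,-4)
river: ρ → (-4,5,1)
river: ρ → (1,5,-4)
river: ρ → (-4,3,2)
river: ρ → (2,5,-2)
river: ρ → (-2,3,4)
river: ρ → (4,5,-1)
river: ρ → (-1,5,4)
river: ρ → (4,3,-2)
closes: descent 0, river 10
min |a| on river = 1

1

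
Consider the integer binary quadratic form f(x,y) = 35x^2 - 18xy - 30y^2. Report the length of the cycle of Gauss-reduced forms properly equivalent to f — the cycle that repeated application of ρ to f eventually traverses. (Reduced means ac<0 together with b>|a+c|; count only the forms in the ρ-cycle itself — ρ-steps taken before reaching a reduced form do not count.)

D = 4524, ⌊√D⌋ = 67
descent: ρ → (-30,18,35)  [lands on river]
river: ρ → (35,52,-13)
river: ρ → (-13,52,35)
river: ρ → (35,18,-30)
river: ρ → (-30,42,23)
river: ρ → (23,50,-22)
river: ρ → (-22,38,35)
river: ρ → (35,32,-25)
river: ρ → (-25,18,42)
river: ρ → (42,66,-1)
river: ρ → (-1,66,42)
river: ρ → (42,18,-25)
river: ρ → (-25,32,35)
river: ρ → (35,38,-22)
river: ρ → (-22,50,23)
river: ρ → (23,42,-30)
ρ-cycle length = 16 (tail of 1 descent step not counted)

16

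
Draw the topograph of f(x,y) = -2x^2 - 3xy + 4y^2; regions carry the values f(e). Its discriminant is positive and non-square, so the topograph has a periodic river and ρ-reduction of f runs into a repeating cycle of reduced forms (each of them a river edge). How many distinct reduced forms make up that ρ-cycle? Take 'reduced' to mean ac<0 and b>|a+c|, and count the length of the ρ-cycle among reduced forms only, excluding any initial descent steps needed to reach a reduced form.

D = 41, ⌊√D⌋ = 6
descent: ρ → (4,3,-2)  [lands on river]
river: ρ → (-2,5,2)
river: ρ → (2,3,-4)
river: ρ → (-4,5,1)
river: ρ → (1,5,-4)
river: ρ → (-4,3,2)
river: ρ → (2,5,-2)
river: ρ → (-2,3,4)
river: ρ → (4,5,-1)
river: ρ → (-1,5,4)
ρ-cycle length = 10 (tail of 1 descent step not counted)

10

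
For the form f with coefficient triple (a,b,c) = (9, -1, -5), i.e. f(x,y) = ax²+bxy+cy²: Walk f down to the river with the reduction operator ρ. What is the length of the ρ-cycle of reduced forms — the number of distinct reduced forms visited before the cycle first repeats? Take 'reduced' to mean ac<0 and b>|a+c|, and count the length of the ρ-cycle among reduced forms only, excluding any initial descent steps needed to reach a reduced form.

D = 181, ⌊√D⌋ = 13
descent: ρ → (-5,11,3)  [lands on river]
river: ρ → (3,13,-1)
river: ρ → (-1,13,3)
river: ρ → (3,11,-5)
river: ρ → (-5,9,5)
river: ρ → (5,11,-3)
river: ρ → (-3,13,1)
river: ρ → (1,13,-3)
river: ρ → (-3,11,5)
river: ρ → (5,9,-5)
ρ-cycle length = 10 (tail of 1 descent step not counted)

10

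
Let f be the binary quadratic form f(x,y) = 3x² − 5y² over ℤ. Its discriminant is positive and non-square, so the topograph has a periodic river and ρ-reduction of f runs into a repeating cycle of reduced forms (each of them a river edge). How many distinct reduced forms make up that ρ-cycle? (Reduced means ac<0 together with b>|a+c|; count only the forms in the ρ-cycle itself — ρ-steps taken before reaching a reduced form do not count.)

D = 60, ⌊√D⌋ = 7
descent: ρ → (-5,0,3)
descent: ρ → (3,6,-2)  [lands on river]
river: ρ → (-2,6,3)
ρ-cycle length = 2 (tail of 2 descent steps not counted)

2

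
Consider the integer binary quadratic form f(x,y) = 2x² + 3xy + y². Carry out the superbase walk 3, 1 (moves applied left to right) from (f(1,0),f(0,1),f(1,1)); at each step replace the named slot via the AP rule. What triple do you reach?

start (2,1,6) = (f(1,0),f(0,1),f(1,1))
replace slot 3: 2·(2+1) − 6 = 0 → (2,1,0)
replace slot 1: 2·(1+0) − 2 = 0 → (0,1,0)

0,1,0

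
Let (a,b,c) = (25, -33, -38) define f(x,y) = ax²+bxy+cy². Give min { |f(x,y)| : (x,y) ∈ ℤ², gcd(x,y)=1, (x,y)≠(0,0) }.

descent: ρ → (-38,33,25)  [lands on river]
river: ρ → (25,67,-4)
river: ρ → (-4,69,8)
river: ρ → (8,59,-44)
river: ρ → (-44,29,23)
river: ρ → (23,63,-10)
river: ρ → (-10,57,41)
river: ρ → (41,25,-26)
river: ρ → (-26,27,40)
river: ρ → (40,53,-13)
river: ρ → (-13,51,44)
river: ρ → (44,37,-20)
river: ρ → (-20,43,38)
river: ρ → (38,33,-25)
river: ρ → (-25,67,4)
river: ρ → (4,69,-8)
river: ρ → (-8,59,44)
river: ρ → (44,29,-23)
river: ρ → (-23,63,10)
river: ρ → (10,57,-41)
river: ρ → (-41,25,26)
river: ρ → (26,27,-40)
river: ρ → (-40,53,13)
river: ρ → (13,51,-44)
river: ρ → (-44,37,20)
river: ρ → (20,43,-38)
closes: descent 1, river 26
min |a| on river = 4

4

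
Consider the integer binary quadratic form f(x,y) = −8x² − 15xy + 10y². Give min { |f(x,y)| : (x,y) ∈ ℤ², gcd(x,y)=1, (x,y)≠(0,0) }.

descent: ρ → (10,15,-8)  [lands on river]
river: ρ → (-8,17,8)
river: ρ → (8,15,-10)
river: ρ → (-10,5,13)
river: ρ → (13,21,-2)
river: ρ → (-2,23,2)
river: ρ → (2,21,-13)
river: ρ → (-13,5,10)
closes: descent 1, river 8
min |a| on river = 2

2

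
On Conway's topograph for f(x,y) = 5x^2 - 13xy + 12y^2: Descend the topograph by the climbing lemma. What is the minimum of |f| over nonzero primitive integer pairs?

translate: b→-3 (≡-13 mod 10), so (5,-13,12)→(5,-3,4)
flip: (5,-3,4)→(4,3,5)
reduced (well bottom): (4,3,5) with a≤c, −a<b≤a
well minimum = a = 4

4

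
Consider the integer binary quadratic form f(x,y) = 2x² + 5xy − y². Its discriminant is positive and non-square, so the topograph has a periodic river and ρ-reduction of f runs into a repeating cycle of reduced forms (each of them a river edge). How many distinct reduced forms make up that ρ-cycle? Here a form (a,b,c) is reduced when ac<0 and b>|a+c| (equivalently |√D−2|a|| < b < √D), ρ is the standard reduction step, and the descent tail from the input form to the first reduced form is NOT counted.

D = 33, ⌊√D⌋ = 5
river: ρ → (-1,5,2)
river: ρ → (2,3,-3)
river: ρ → (-3,3,2)
river: ρ → (2,5,-1)
ρ-cycle length = 4 (tail of 0 descent steps not counted)

4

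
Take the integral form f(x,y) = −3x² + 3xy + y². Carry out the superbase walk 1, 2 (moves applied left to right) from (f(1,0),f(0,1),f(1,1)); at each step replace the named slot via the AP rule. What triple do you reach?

start (-3,1,1) = (f(1,0),f(0,1),f(1,1))
replace slot 1: 2·(1+1) − (-3) = 7 → (7,1,1)
replace slot 2: 2·(7+1) − 1 = 15 → (7,15,1)

7,15,1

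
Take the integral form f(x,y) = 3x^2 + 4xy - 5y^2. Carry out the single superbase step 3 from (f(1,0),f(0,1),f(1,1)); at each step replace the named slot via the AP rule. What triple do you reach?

start (3,-5,2) = (f(1,0),f(0,1),f(1,1))
replace slot 3: 2·(3+(-5)) − 2 = -6 → (3,-5,-6)

3,-5,-6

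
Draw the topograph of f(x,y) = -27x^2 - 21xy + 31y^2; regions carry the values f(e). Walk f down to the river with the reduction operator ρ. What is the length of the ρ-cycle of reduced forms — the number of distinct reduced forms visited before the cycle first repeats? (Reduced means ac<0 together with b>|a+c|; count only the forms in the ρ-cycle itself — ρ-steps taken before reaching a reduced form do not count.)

D = 3789, ⌊√D⌋ = 61
descent: ρ → (31,21,-27)  [lands on river]
river: ρ → (-27,33,25)
river: ρ → (25,17,-35)
river: ρ → (-35,53,7)
river: ρ → (7,59,-11)
river: ρ → (-11,51,27)
river: ρ → (27,57,-5)
river: ρ → (-5,53,49)
river: ρ → (49,45,-9)
river: ρ → (-9,45,49)
river: ρ → (49,53,-5)
river: ρ → (-5,57,27)
river: ρ → (27,51,-11)
river: ρ → (-11,59,7)
river: ρ → (7,53,-35)
river: ρ → (-35,17,25)
river: ρ → (25,33,-27)
river: ρ → (-27,21,31)
river: ρ → (31,41,-17)
river: ρ → (-17,61,1)
river: ρ → (1,61,-17)
river: ρ → (-17,41,31)
ρ-cycle length = 22 (tail of 1 descent step not counted)

22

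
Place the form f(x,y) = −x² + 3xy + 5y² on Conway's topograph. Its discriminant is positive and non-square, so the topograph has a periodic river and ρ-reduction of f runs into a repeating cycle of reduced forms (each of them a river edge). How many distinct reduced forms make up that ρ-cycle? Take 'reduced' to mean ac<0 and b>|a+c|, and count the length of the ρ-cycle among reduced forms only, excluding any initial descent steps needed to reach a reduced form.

D = 29, ⌊√D⌋ = 5
descent: ρ → (5,-3,-1)
descent: ρ → (-1,5,1)  [lands on river]
river: ρ → (1,5,-1)
ρ-cycle length = 2 (tail of 2 descent steps not counted)

2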